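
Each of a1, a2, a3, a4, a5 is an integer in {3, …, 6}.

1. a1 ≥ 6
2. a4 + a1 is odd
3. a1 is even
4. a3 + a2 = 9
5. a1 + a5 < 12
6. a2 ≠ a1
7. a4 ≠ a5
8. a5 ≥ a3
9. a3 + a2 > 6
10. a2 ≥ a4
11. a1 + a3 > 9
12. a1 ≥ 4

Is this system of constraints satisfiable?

Setting (a1, a2, a3, a4, a5) = (6, 5, 4, 5, 4) satisfies everything: constraint 4: a3 + a2 = 9; constraint 5: a1 + a5 = 10, and the others follow.

Satisfiable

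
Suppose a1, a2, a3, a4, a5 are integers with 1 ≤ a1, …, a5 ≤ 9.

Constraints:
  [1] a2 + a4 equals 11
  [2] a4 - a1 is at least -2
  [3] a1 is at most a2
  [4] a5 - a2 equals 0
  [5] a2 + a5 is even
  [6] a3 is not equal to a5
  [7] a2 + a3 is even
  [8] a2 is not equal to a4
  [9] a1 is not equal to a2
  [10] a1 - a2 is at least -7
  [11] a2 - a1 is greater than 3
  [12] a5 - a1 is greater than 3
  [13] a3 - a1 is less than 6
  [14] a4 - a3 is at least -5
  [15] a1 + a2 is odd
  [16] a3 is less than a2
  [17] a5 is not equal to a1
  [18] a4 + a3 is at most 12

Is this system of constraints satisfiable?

Satisfiable

Setting (a1, a2, a3, a4, a5) = (4, 9, 7, 2, 9) satisfies everything: constraint 1: a2 + a4 = 11; constraint 2: a4 - a1 = -2, and the others follow.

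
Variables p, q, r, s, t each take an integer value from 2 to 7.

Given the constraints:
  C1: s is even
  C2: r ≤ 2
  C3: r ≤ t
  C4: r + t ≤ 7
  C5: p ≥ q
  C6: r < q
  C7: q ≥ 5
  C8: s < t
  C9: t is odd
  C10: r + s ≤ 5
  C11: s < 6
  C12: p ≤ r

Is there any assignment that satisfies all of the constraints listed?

From constraints 5 and 7: p ≥ q and q ≥ 5, so p ≥ 5. From constraints 2 and 12: p ≤ r and r ≤ 2, so p ≤ 2. But 2 < 5, so no value of p works.

Unsatisfiable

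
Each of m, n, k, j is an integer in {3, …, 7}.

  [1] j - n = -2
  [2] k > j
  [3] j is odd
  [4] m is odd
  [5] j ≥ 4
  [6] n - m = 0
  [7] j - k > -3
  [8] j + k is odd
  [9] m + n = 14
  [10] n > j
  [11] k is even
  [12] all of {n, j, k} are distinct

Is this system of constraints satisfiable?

Satisfiable

Take m = 7, n = 7, k = 6, j = 5. Then constraint 1: j - n = -2; constraint 6: n - m = 0; constraint 7: j - k = -1, and every other listed constraint is also met.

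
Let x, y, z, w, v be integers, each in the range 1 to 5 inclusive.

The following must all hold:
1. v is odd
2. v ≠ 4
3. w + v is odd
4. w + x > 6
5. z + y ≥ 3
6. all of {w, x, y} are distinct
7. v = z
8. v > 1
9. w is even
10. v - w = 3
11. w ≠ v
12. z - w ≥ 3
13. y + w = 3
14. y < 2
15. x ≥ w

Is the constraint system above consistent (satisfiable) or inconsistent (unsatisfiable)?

Satisfiable

One satisfying assignment is x = 5, y = 1, z = 5, w = 2, v = 5.
For the less obvious constraints — constraint 4: w + x = 7; constraint 5: z + y = 6 — and the others hold by inspection.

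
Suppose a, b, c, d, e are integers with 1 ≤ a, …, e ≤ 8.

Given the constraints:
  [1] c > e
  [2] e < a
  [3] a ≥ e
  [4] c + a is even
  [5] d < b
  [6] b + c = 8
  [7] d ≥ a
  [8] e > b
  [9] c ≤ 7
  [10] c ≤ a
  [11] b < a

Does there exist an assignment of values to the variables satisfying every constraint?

Constraints 1, 5, 7, 8, and 10 give a ≤ d, d < b, b < e, e < c, c ≤ a. Chaining: a ≤ d < b < e < c ≤ a, which forces a < a — impossible.

Unsatisfiable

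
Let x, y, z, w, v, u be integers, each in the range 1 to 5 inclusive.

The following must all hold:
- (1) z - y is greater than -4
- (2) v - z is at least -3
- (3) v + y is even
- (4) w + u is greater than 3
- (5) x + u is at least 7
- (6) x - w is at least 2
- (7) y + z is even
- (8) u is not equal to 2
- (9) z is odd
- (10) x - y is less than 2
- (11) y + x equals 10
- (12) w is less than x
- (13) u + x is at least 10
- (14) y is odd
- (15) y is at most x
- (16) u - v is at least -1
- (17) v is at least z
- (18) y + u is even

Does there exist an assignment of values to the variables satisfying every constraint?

Satisfiable

Setting (x, y, z, w, v, u) = (5, 5, 3, 1, 3, 5) satisfies everything: constraint 1: z - y = -2; constraint 2: v - z = 0; constraint 4: w + u = 6, and the others follow.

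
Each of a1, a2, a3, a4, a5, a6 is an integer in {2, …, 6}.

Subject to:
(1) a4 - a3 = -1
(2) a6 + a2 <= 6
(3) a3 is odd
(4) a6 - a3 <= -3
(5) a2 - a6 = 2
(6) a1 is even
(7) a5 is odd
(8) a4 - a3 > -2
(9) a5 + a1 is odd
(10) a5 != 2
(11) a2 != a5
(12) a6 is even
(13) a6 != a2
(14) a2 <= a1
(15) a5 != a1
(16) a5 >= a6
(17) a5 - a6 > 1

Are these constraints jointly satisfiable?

Setting (a1, a2, a3, a4, a5, a6) = (4, 4, 5, 4, 5, 2) satisfies everything: constraint 1: a4 - a3 = -1; constraint 2: a6 + a2 = 6; constraint 4: a6 - a3 = -3, and the others follow.

Satisfiable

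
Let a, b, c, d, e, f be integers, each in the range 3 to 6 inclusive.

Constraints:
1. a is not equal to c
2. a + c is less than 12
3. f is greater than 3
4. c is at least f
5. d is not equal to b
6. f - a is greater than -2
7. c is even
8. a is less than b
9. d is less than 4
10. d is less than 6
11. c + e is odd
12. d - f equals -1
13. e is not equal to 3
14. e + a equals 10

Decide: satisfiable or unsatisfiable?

The assignment a = 5, b = 6, c = 6, d = 3, e = 5, f = 4 works:
  constraint 2 holds since a + c = 11.
  constraint 6 holds since f - a = -1.
The rest check out directly.

Satisfiable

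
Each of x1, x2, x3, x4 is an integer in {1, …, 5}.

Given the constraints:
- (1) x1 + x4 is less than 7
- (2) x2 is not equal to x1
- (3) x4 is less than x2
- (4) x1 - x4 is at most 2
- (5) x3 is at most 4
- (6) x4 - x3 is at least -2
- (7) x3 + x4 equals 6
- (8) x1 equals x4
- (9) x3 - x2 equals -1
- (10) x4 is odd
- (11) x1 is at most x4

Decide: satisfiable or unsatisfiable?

One satisfying assignment is x1 = 3, x2 = 4, x3 = 3, x4 = 3.
For the less obvious constraints — constraint 1: x1 + x4 = 6; constraint 4: x1 - x4 = 0 — and the others hold by inspection.

Satisfiable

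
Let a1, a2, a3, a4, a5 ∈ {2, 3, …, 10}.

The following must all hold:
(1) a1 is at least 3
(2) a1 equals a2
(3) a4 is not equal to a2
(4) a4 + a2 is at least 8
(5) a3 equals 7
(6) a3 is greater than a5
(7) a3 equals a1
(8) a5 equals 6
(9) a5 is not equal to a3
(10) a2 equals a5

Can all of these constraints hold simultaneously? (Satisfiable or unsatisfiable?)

Constraint 5 fixes a3 = 7 and constraint 8 fixes a5 = 6. Constraints 2, 7, and 10 give a3 = a1 = a2 = a5, so a3 = a5. But 7 ≠ 6 — contradiction.

Unsatisfiable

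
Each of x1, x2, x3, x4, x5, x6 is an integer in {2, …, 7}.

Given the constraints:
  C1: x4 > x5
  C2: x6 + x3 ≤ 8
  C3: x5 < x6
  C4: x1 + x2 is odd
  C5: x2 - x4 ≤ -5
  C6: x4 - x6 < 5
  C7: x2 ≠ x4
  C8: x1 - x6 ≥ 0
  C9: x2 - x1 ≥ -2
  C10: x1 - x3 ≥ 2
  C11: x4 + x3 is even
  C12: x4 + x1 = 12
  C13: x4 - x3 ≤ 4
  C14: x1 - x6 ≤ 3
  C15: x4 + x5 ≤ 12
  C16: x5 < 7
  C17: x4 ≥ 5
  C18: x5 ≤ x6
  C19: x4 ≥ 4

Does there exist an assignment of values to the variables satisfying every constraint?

Constraints 5, 9, 10, and 13 give x2 − x1 ≥ -2, x1 − x3 ≥ 2, x3 − x4 ≥ -4, x4 − x2 ≥ 5.
Adding all 4 inequalities: the left sides telescope to 0, and the right sides sum to (-2) + 2 + (-4) + 5 = 1. So 0 ≥ 1, which is false.

Unsatisfiable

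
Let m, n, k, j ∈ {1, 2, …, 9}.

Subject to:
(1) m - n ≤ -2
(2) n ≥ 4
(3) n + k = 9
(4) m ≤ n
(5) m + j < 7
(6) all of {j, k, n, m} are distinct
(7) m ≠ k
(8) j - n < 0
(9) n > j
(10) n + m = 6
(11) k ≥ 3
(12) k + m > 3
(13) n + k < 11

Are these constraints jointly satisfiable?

Setting (m, n, k, j) = (1, 5, 4, 3) satisfies everything: constraint 1: m - n = -4; constraint 3: n + k = 9, and the others follow.

Satisfiable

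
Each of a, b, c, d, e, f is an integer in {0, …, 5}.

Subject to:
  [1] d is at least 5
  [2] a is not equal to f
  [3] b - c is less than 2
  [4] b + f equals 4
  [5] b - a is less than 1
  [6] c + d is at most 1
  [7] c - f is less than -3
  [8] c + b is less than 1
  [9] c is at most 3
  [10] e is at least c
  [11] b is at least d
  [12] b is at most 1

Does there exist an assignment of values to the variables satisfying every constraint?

Unsatisfiable

From constraints 1 and 11: b ≥ d and d ≥ 5, so b ≥ 5. From constraint 12: b ≤ 1. But 1 < 5, so no value of b works.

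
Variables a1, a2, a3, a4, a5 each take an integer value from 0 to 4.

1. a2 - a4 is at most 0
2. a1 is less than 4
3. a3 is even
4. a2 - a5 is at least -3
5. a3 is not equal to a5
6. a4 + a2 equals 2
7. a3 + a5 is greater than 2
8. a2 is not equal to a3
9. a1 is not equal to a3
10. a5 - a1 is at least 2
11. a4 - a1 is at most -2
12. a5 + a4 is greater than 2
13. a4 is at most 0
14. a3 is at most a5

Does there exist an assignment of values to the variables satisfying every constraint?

Unsatisfiable

Constraints 1, 4, 10, and 11 give a5 − a1 ≥ 2, a1 − a4 ≥ 2, a4 − a2 ≥ 0, a2 − a5 ≥ -3.
Adding all 4 inequalities: the left sides telescope to 0, and the right sides sum to 2 + 2 + 0 + (-3) = 1. So 0 ≥ 1, which is false.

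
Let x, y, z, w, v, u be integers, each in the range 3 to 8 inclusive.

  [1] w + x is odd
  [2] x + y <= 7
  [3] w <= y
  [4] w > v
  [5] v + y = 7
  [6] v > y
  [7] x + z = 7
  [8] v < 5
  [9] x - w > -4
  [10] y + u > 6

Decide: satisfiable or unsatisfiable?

Constraints 3, 4, and 6 give v < w, w ≤ y, y < v. Chaining: v < w ≤ y < v, which forces v < v — impossible.

Unsatisfiable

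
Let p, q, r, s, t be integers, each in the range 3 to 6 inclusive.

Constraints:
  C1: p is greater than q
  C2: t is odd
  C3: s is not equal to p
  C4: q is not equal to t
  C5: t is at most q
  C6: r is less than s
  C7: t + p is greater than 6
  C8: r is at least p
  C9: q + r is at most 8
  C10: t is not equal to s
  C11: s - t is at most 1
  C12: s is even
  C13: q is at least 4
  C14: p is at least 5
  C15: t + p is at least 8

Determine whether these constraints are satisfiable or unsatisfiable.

From constraint 13: q ≥ 4. From constraints 8 and 14: r ≥ p ≥ 5. Hence q + r ≥ 9. But constraint 9 requires q + r ≤ 8, and 8 < 9. Contradiction.

Unsatisfiable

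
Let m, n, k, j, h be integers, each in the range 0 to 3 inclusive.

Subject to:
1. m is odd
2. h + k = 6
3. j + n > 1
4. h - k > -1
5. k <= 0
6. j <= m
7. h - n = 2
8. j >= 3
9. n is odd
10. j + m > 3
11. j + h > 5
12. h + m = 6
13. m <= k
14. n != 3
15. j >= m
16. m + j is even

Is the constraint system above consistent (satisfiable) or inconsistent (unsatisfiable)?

Unsatisfiable

From constraints 6 and 8: m ≥ j and j ≥ 3, so m ≥ 3. From constraints 5 and 13: m ≤ k and k ≤ 0, so m ≤ 0. But 0 < 3, so no value of m works.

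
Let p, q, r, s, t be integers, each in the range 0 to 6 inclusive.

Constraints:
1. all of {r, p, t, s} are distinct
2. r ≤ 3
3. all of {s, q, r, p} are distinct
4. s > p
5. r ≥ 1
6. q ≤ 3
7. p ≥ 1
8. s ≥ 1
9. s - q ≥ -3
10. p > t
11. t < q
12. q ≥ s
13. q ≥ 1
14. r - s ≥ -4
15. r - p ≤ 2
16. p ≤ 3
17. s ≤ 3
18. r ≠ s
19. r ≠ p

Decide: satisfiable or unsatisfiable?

Constraints 2, 5, 6, 7, 8, 13, 16, and 17 confine each of s, q, r, p to the 3 values {1, …, 3}.
Constraint 3 requires all 4 of them to be distinct, but only 3 values are available — impossible by the pigeonhole principle.

Unsatisfiable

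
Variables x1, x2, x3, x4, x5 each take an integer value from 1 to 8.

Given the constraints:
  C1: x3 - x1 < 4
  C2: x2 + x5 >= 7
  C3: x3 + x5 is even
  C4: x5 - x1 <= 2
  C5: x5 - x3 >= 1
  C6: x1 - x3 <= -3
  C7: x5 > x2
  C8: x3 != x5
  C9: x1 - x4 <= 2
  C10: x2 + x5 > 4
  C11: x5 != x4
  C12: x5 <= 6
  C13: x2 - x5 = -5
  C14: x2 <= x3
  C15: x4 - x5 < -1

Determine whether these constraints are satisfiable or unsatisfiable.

Unsatisfiable

Constraints 4, 5, and 6 give x5 − x3 ≥ 1, x3 − x1 ≥ 3, x1 − x5 ≥ -2.
Adding all 3 inequalities: the left sides telescope to 0, and the right sides sum to 1 + 3 + (-2) = 2. So 0 ≥ 2, which is false.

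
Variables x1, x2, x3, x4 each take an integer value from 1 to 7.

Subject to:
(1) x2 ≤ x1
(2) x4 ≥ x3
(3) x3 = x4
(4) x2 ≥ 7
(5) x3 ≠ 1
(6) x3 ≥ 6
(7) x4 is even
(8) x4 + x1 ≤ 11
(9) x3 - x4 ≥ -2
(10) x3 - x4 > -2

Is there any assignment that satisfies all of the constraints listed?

Unsatisfiable

From constraints 2 and 6: x4 ≥ x3 ≥ 6. From constraints 1 and 4: x1 ≥ x2 ≥ 7. Hence x4 + x1 ≥ 13. But constraint 8 requires x4 + x1 ≤ 11, and 11 < 13. Contradiction.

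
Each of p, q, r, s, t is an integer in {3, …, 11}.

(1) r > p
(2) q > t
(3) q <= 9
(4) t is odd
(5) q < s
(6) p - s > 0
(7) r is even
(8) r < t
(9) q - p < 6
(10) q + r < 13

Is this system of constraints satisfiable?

Constraints 1, 2, 5, 6, and 8 give r < t, t < q, q < s, s < p, p < r. Chaining: r < t < q < s < p < r, which forces r < r — impossible.

Unsatisfiable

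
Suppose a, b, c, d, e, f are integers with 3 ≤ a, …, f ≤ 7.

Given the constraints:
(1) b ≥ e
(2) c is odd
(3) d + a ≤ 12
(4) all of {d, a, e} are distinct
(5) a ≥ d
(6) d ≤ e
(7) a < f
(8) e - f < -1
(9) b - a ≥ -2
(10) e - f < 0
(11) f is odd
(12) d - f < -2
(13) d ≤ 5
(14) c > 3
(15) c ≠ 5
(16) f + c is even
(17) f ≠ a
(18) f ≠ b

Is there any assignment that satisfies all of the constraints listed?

Satisfiable

Take a = 6, b = 5, c = 7, d = 4, e = 5, f = 7. Then constraint 3: d + a = 10; constraint 8: e - f = -2; constraint 9: b - a = -1, and every other listed constraint is also met.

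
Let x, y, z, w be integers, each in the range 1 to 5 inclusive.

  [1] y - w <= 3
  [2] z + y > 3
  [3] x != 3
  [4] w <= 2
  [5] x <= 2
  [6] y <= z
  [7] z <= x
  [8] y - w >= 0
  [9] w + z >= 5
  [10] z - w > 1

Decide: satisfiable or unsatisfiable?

Unsatisfiable

From constraint 4: w ≤ 2. From constraints 5 and 7: z ≤ x ≤ 2. Hence w + z ≤ 4. But constraint 9 requires w + z ≥ 5, and 5 > 4. Contradiction.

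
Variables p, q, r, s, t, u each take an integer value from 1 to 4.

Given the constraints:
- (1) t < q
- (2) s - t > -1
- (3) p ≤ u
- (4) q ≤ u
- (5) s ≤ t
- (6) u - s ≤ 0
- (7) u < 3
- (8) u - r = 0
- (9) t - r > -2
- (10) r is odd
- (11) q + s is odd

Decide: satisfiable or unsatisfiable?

Unsatisfiable

Constraints 1, 4, 5, and 6 give s ≤ t, t < q, q ≤ u, u ≤ s. Chaining: s ≤ t < q ≤ u ≤ s, which forces s < s — impossible.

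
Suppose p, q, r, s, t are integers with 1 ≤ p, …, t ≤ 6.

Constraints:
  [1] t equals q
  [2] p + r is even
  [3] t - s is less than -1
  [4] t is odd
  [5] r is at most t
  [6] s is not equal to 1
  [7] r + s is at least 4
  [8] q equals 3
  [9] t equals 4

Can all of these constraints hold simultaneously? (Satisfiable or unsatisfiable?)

Unsatisfiable

Constraint 9 fixes t = 4 and constraint 8 fixes q = 3, but constraint 1 requires t = q. Since 4 ≠ 3, contradiction.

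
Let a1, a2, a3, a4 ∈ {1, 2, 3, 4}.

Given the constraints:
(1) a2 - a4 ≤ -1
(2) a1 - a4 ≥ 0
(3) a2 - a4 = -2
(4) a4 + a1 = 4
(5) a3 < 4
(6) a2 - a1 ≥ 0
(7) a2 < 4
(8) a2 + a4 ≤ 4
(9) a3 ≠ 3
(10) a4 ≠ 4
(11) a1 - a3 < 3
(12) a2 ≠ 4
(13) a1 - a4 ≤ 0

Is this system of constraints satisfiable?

Unsatisfiable

Constraints 1, 2, and 6 give a4 − a2 ≥ 1, a2 − a1 ≥ 0, a1 − a4 ≥ 0.
Adding all 3 inequalities: the left sides telescope to 0, and the right sides sum to 1 + 0 + 0 = 1. So 0 ≥ 1, which is false.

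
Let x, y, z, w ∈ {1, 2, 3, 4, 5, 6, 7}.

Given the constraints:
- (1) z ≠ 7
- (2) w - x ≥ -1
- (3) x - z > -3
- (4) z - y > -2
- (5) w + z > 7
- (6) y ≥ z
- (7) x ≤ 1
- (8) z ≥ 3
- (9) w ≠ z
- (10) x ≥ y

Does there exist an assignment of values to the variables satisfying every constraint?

Unsatisfiable

From constraints 6 and 8: y ≥ z and z ≥ 3, so y ≥ 3. From constraints 7 and 10: y ≤ x and x ≤ 1, so y ≤ 1. But 1 < 3, so no value of y works.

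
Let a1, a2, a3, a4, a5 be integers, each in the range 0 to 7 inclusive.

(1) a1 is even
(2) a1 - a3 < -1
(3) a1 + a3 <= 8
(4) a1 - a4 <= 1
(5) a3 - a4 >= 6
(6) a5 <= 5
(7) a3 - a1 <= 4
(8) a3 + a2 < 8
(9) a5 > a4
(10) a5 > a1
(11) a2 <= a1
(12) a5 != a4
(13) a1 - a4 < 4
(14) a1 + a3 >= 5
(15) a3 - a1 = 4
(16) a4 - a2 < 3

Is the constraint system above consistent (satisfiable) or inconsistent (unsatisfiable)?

Unsatisfiable

Constraints 4, 5, and 7 give a4 − a1 ≥ -1, a1 − a3 ≥ -4, a3 − a4 ≥ 6.
Adding all 3 inequalities: the left sides telescope to 0, and the right sides sum to (-1) + (-4) + 6 = 1. So 0 ≥ 1, which is false.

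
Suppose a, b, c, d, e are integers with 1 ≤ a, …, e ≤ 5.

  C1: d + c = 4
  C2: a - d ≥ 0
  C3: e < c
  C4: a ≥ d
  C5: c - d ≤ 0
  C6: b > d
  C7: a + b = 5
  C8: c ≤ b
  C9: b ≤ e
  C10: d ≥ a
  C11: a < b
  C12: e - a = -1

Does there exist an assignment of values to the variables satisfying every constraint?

Constraints 3, 4, 5, 9, and 11 give b ≤ e, e < c, c ≤ d, d ≤ a, a < b. Chaining: b ≤ e < c ≤ d ≤ a < b, which forces b < b — impossible.

Unsatisfiable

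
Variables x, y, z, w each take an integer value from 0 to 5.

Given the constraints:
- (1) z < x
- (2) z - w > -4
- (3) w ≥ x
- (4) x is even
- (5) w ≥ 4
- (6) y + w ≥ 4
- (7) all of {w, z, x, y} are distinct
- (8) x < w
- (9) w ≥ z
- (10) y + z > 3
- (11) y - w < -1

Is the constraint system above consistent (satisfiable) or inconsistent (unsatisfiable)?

Satisfiable

The assignment x = 4, y = 2, z = 3, w = 5 works:
  constraint 2 holds since z - w = -2.
  constraint 6 holds since y + w = 7.
The rest check out directly.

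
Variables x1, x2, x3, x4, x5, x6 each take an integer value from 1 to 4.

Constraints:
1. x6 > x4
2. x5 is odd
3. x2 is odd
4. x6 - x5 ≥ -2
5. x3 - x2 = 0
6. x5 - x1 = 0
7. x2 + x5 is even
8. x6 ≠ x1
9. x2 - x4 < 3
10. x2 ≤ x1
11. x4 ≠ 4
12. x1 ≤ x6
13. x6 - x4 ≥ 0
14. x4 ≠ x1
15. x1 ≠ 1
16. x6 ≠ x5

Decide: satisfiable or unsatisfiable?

The assignment x1 = 3, x2 = 3, x3 = 3, x4 = 2, x5 = 3, x6 = 4 works:
  constraint 4 holds since x6 - x5 = 1.
  constraint 5 holds since x3 - x2 = 0.
  constraint 6 holds since x5 - x1 = 0.
The rest check out directly.

Satisfiable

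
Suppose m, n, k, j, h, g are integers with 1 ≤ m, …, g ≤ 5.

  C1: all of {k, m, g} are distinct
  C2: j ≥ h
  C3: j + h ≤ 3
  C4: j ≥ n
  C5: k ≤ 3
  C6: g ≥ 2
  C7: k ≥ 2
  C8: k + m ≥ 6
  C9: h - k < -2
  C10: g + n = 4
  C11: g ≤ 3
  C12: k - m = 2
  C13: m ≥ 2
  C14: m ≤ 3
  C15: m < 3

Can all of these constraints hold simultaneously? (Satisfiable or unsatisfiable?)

Unsatisfiable

Constraints 5, 6, 7, 11, 13, and 14 confine each of k, m, g to the 2 values {2, 3}.
Constraint 1 requires all 3 of them to be distinct, but only 2 values are available — impossible by the pigeonhole principle.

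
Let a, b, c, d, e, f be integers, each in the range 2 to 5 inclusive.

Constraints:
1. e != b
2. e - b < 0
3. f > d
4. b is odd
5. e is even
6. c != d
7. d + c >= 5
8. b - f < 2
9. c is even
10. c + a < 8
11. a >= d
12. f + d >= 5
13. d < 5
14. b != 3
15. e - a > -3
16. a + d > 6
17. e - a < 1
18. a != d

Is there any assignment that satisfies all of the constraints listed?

Take a = 4, b = 5, c = 2, d = 3, e = 2, f = 4. Then constraint 2: e - b = -3; constraint 7: d + c = 5; constraint 8: b - f = 1, and every other listed constraint is also met.

Satisfiable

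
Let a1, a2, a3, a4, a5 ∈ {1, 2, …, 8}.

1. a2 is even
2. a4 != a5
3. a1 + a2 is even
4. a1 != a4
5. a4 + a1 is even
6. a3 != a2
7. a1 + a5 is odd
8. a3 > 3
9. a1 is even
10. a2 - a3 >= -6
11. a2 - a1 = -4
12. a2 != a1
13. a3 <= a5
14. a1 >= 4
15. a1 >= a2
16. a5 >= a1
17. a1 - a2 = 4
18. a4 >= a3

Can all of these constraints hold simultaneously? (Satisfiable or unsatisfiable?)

Satisfiable

Take a1 = 6, a2 = 2, a3 = 7, a4 = 8, a5 = 7. Then constraint 10: a2 - a3 = -5; constraint 11: a2 - a1 = -4, and every other listed constraint is also met.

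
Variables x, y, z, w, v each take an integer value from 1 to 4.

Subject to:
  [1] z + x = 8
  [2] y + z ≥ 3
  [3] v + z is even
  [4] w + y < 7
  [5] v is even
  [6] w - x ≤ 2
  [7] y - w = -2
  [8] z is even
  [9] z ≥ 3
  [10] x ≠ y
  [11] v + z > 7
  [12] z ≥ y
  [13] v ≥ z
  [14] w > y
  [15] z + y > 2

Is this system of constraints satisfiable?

Satisfiable

One satisfying assignment is x = 4, y = 1, z = 4, w = 3, v = 4.
For the less obvious constraints — constraint 1: z + x = 8; constraint 2: y + z = 5 — and the others hold by inspection.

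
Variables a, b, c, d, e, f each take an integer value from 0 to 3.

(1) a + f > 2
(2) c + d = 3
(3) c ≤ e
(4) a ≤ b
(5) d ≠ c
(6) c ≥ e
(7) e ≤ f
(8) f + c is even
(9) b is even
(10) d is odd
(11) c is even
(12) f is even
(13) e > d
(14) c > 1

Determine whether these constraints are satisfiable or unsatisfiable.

Try a = 1, b = 2, c = 2, d = 1, e = 2, f = 2.
Check constraint 1: a + f = 3; constraint 2: c + d = 3. The remaining constraints are straightforward to verify.

Satisfiable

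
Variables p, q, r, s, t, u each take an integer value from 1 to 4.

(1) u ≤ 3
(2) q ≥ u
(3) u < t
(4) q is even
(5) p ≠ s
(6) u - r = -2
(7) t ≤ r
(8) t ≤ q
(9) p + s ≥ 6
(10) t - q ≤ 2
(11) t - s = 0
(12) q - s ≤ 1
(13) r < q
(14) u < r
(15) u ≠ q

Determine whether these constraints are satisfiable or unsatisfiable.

Satisfiable

Setting (p, q, r, s, t, u) = (4, 4, 3, 3, 3, 1) satisfies everything: constraint 6: u - r = -2; constraint 9: p + s = 7; constraint 10: t - q = -1, and the others follow.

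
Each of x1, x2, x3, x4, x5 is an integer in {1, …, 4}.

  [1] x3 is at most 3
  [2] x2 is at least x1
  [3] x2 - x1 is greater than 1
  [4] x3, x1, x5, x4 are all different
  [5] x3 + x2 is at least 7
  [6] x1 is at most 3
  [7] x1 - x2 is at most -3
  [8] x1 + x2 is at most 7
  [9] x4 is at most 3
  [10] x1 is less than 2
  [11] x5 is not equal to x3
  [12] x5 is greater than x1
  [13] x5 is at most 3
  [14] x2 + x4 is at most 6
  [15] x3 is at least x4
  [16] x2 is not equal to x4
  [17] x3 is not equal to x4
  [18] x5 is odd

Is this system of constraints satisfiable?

Constraints 1, 6, 9, and 13 confine each of x3, x1, x5, x4 to the 3 values {1, …, 3} (the domain already gives each ≥ 1).
Constraint 4 requires all 4 of them to be distinct, but only 3 values are available — impossible by the pigeonhole principle.

Unsatisfiable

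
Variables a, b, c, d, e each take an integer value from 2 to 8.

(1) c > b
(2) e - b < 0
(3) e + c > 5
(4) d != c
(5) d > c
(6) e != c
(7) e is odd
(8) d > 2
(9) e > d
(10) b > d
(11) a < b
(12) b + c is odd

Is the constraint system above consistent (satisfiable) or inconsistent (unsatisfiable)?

Constraints 1, 2, 5, and 9 give c < d, d < e, e < b, b < c. Chaining: c < d < e < b < c, which forces c < c — impossible.

Unsatisfiable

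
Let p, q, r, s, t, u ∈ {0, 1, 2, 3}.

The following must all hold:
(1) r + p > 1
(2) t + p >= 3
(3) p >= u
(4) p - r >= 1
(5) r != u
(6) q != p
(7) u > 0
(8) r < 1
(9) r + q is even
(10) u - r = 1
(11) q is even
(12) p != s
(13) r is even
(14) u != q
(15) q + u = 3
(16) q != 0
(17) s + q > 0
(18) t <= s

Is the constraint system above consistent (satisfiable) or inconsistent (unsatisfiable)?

Satisfiable

Setting (p, q, r, s, t, u) = (3, 2, 0, 1, 1, 1) satisfies everything: constraint 1: r + p = 3; constraint 2: t + p = 4, and the others follow.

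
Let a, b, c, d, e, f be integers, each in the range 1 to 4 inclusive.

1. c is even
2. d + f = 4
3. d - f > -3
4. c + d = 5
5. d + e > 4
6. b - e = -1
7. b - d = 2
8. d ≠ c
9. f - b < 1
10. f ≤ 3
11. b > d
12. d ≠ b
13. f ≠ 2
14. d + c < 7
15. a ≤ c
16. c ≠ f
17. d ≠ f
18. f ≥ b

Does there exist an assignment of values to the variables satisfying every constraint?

Satisfiable

Try a = 4, b = 3, c = 4, d = 1, e = 4, f = 3.
Check constraint 2: d + f = 4; constraint 3: d - f = -2; constraint 4: c + d = 5. The remaining constraints are straightforward to verify.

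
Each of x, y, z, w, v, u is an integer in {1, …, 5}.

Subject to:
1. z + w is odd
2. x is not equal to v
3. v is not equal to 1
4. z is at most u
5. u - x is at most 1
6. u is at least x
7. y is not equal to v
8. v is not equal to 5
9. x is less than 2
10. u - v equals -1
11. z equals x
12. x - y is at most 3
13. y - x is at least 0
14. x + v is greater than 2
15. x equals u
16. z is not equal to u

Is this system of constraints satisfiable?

From constraints 11 and 15, z = x = u, so z = u. But constraint 16 says z ≠ u. Contradiction.

Unsatisfiable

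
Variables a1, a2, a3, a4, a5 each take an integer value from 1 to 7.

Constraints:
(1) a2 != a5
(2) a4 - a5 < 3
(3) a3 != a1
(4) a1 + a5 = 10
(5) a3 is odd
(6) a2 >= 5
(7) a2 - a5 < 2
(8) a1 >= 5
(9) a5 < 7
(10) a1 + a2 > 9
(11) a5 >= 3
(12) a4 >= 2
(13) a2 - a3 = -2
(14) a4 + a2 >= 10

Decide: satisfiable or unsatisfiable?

Satisfiable

Setting (a1, a2, a3, a4, a5) = (6, 5, 7, 6, 4) satisfies everything: constraint 2: a4 - a5 = 2; constraint 4: a1 + a5 = 10; constraint 7: a2 - a5 = 1, and the others follow.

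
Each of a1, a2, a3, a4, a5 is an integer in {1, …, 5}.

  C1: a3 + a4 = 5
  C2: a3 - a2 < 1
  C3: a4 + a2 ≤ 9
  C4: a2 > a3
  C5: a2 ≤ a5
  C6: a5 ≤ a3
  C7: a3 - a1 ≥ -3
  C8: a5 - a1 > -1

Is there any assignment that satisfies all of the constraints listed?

Constraints 4, 5, and 6 give a3 < a2, a2 ≤ a5, a5 ≤ a3. Chaining: a3 < a2 ≤ a5 ≤ a3, which forces a3 < a3 — impossible.

Unsatisfiable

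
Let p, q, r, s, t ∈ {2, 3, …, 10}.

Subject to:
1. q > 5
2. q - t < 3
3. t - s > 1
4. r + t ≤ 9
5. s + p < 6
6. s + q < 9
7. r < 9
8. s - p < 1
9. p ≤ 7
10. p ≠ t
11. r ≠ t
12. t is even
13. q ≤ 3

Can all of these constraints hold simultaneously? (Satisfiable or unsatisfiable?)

From constraint 1: q ≥ 6. From constraint 13: q ≤ 3. But 3 < 6, so no value of q works.

Unsatisfiable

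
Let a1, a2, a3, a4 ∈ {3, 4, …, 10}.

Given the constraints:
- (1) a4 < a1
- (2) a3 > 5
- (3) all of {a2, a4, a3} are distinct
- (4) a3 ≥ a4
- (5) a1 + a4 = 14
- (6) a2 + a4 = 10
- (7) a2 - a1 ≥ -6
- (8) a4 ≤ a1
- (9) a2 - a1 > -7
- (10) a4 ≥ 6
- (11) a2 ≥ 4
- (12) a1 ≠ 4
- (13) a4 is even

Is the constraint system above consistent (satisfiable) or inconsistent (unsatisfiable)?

Take a1 = 8, a2 = 4, a3 = 8, a4 = 6. Then constraint 5: a1 + a4 = 14; constraint 6: a2 + a4 = 10, and every other listed constraint is also met.

Satisfiable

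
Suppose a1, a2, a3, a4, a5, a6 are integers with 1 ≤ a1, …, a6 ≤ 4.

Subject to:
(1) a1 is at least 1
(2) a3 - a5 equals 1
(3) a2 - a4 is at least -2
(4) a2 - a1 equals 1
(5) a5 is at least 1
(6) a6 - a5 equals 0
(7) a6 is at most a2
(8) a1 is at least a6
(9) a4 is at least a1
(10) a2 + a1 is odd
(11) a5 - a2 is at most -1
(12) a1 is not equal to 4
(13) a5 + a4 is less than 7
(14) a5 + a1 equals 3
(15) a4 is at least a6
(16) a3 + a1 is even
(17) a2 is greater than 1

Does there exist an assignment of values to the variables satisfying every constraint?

Satisfiable

One satisfying assignment is a1 = 2, a2 = 3, a3 = 2, a4 = 3, a5 = 1, a6 = 1.
For the less obvious constraints — constraint 2: a3 - a5 = 1; constraint 3: a2 - a4 = 0 — and the others hold by inspection.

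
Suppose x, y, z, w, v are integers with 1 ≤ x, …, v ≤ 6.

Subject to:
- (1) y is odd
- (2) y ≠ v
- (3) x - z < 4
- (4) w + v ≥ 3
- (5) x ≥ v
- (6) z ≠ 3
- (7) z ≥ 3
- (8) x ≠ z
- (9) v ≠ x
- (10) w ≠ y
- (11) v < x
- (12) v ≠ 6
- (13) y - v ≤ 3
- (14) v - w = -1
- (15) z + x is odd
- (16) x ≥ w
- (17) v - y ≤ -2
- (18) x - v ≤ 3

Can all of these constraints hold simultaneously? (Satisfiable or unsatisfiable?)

Setting (x, y, z, w, v) = (5, 5, 4, 3, 2) satisfies everything: constraint 3: x - z = 1; constraint 4: w + v = 5, and the others follow.

Satisfiable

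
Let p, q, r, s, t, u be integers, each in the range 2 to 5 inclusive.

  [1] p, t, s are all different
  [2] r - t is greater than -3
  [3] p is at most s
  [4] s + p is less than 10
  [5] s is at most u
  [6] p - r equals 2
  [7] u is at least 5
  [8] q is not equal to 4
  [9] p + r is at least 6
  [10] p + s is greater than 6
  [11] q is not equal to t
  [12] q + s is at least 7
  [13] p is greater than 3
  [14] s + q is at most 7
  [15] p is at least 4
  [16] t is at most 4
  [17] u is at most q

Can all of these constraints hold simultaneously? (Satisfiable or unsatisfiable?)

Unsatisfiable

From constraints 3 and 15: s ≥ p ≥ 4. From constraints 7 and 17: q ≥ u ≥ 5. Hence s + q ≥ 9. But constraint 14 requires s + q ≤ 7, and 7 < 9. Contradiction.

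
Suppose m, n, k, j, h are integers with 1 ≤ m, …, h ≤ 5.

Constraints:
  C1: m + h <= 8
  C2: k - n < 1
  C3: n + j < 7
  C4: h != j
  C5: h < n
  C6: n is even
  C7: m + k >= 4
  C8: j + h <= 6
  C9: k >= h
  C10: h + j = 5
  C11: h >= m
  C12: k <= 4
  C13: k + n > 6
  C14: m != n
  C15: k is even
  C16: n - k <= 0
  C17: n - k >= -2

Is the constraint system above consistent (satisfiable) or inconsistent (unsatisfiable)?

Satisfiable

Take m = 3, n = 4, k = 4, j = 2, h = 3. Then constraint 1: m + h = 6; constraint 2: k - n = 0, and every other listed constraint is also met.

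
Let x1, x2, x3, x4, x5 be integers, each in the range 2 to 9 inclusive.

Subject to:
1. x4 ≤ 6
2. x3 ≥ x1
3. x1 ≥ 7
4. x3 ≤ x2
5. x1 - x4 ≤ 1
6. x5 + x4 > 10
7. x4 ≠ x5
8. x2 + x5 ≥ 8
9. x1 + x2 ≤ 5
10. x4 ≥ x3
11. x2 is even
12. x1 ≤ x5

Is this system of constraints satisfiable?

From constraints 2 and 3: x3 ≥ x1 and x1 ≥ 7, so x3 ≥ 7. From constraints 1 and 10: x3 ≤ x4 and x4 ≤ 6, so x3 ≤ 6. But 6 < 7, so no value of x3 works.

Unsatisfiable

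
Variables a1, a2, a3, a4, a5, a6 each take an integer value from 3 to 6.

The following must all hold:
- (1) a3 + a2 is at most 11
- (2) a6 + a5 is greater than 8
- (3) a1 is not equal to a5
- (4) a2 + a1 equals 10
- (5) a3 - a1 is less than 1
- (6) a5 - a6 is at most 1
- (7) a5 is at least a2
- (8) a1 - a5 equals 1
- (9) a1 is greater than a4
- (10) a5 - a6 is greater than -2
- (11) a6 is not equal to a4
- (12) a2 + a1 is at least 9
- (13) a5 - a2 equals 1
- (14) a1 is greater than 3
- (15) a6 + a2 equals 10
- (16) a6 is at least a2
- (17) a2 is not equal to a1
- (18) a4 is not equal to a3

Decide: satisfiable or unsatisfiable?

Satisfiable

One satisfying assignment is a1 = 6, a2 = 4, a3 = 6, a4 = 3, a5 = 5, a6 = 6.
For the less obvious constraints — constraint 1: a3 + a2 = 10; constraint 2: a6 + a5 = 11 — and the others hold by inspection.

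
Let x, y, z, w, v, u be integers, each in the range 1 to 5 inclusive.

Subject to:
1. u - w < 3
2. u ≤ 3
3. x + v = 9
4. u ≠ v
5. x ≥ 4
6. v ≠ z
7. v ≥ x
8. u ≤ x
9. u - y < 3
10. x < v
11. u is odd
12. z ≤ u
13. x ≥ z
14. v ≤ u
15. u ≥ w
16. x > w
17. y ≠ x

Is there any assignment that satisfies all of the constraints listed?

Unsatisfiable

From constraints 5 and 7: v ≥ x and x ≥ 4, so v ≥ 4. From constraints 2 and 14: v ≤ u and u ≤ 3, so v ≤ 3. But 3 < 4, so no value of v works.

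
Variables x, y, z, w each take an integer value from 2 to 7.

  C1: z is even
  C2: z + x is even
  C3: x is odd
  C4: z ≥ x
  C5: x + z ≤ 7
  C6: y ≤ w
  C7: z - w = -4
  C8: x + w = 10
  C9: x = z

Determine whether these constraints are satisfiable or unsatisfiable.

Unsatisfiable

Constraint 1 makes z even and constraint 3 makes x odd, so z + x must be odd. Constraint 2 says z + x is even — contradiction.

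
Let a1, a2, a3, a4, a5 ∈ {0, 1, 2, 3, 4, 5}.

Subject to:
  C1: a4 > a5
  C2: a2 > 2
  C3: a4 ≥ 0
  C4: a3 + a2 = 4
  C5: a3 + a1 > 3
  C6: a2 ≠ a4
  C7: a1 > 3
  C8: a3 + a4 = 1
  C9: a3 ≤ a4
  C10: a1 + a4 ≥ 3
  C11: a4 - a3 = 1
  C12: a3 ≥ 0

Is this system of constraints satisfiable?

Setting (a1, a2, a3, a4, a5) = (4, 4, 0, 1, 0) satisfies everything: constraint 4: a3 + a2 = 4; constraint 5: a3 + a1 = 4, and the others follow.

Satisfiable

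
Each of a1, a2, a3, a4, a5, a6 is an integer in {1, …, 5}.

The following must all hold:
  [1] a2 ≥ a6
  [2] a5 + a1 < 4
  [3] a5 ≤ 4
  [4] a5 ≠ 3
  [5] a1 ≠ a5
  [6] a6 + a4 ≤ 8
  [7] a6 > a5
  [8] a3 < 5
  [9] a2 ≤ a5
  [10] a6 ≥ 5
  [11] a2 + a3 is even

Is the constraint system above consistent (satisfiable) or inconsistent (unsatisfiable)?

Unsatisfiable

From constraints 1 and 10: a2 ≥ a6 and a6 ≥ 5, so a2 ≥ 5. From constraints 3 and 9: a2 ≤ a5 and a5 ≤ 4, so a2 ≤ 4. But 4 < 5, so no value of a2 works.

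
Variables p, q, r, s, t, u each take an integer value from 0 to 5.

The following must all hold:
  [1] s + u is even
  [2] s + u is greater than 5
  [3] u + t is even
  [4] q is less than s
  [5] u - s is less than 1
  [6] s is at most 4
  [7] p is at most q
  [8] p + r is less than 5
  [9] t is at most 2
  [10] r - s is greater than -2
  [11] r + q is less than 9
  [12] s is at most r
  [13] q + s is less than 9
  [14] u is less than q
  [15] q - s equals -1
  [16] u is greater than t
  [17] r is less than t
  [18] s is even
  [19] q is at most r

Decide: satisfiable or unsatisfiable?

Constraints 4, 12, 14, 16, and 17 give t < u, u < q, q < s, s ≤ r, r < t. Chaining: t < u < q < s ≤ r < t, which forces t < t — impossible.

Unsatisfiable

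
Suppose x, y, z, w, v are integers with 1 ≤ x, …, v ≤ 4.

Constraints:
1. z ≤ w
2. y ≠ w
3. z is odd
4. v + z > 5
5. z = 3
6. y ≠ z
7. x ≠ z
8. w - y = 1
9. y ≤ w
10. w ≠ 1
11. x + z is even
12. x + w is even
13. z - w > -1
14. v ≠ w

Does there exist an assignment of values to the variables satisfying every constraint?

Satisfiable

One satisfying assignment is x = 1, y = 2, z = 3, w = 3, v = 4.
For the less obvious constraints — constraint 4: v + z = 7; constraint 8: w - y = 1; constraint 13: z - w = 0 — and the others hold by inspection.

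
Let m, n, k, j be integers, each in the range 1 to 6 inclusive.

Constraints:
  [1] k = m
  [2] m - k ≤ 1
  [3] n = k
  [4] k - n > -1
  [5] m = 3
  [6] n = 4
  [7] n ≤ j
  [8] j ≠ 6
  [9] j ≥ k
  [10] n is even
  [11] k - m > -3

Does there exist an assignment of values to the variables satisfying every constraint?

Unsatisfiable

Constraint 6 fixes n = 4 and constraint 5 fixes m = 3. Constraints 1 and 3 give n = k = m, so n = m. But 4 ≠ 3 — contradiction.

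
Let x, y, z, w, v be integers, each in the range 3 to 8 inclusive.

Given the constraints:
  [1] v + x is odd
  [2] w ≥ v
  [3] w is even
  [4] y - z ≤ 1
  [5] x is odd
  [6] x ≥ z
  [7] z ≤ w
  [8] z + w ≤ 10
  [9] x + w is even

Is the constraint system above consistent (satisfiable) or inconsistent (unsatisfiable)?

Unsatisfiable

Constraint 5 makes x odd and constraint 3 makes w even, so x + w must be odd. Constraint 9 says x + w is even — contradiction.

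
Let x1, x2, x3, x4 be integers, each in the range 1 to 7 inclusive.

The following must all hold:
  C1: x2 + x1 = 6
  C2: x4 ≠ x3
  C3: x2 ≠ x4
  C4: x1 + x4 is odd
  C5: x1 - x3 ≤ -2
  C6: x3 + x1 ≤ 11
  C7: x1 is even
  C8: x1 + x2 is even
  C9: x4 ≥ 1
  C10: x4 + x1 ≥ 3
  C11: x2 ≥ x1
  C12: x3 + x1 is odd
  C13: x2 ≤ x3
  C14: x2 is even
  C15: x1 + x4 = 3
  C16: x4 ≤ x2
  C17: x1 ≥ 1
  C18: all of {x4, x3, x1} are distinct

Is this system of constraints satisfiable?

The assignment x1 = 2, x2 = 4, x3 = 7, x4 = 1 works:
  constraint 1 holds since x2 + x1 = 6.
  constraint 5 holds since x1 - x3 = -5.
  constraint 6 holds since x3 + x1 = 9.
The rest check out directly.

Satisfiable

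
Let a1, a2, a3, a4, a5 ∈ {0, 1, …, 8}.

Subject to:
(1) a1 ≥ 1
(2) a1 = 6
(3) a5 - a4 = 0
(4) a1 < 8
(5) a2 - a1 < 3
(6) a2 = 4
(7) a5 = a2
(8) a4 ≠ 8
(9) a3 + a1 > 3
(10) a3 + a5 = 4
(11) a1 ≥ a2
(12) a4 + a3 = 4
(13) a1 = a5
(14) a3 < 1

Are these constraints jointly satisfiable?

Constraint 2 fixes a1 = 6 and constraint 6 fixes a2 = 4. Constraints 7 and 13 give a1 = a5 = a2, so a1 = a2. But 6 ≠ 4 — contradiction.

Unsatisfiable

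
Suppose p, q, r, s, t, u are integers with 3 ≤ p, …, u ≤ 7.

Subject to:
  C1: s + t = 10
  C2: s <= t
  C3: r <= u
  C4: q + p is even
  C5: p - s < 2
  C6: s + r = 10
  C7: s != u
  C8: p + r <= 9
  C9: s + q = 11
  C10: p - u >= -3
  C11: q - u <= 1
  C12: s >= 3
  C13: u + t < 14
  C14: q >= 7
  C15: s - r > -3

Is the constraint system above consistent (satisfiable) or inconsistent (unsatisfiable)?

Try p = 3, q = 7, r = 6, s = 4, t = 6, u = 6.
Check constraint 1: s + t = 10; constraint 5: p - s = -1; constraint 6: s + r = 10. The remaining constraints are straightforward to verify.

Satisfiable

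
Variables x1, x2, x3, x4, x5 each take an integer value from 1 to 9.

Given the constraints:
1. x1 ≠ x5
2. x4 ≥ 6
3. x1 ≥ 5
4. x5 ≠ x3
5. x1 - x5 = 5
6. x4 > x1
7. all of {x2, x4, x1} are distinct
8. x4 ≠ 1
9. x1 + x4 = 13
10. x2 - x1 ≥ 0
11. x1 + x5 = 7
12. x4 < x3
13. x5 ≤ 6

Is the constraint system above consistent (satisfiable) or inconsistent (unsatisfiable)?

Try x1 = 6, x2 = 8, x3 = 9, x4 = 7, x5 = 1.
Check constraint 5: x1 - x5 = 5; constraint 9: x1 + x4 = 13. The remaining constraints are straightforward to verify.

Satisfiable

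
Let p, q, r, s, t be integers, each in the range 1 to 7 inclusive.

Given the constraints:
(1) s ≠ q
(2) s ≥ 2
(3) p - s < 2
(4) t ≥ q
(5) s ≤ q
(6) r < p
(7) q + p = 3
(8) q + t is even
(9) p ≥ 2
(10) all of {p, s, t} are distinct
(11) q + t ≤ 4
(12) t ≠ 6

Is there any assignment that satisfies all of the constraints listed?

From constraints 2 and 5: q ≥ s ≥ 2. From constraint 9: p ≥ 2. Hence q + p ≥ 4. But constraint 7 requires q + p = 3, and 3 < 4. Contradiction.

Unsatisfiable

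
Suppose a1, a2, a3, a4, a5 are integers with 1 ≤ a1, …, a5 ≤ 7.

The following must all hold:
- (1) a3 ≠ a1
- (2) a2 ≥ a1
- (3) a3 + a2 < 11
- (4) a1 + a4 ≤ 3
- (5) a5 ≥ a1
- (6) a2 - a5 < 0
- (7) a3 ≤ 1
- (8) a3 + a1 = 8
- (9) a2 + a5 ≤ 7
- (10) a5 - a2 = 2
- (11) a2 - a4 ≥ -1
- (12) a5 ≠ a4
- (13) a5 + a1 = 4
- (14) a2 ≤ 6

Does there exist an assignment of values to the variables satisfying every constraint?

Unsatisfiable

From constraint 7: a3 ≤ 1. From constraints 2 and 14: a1 ≤ a2 ≤ 6. Hence a3 + a1 ≤ 7. But constraint 8 requires a3 + a1 = 8, and 8 > 7. Contradiction.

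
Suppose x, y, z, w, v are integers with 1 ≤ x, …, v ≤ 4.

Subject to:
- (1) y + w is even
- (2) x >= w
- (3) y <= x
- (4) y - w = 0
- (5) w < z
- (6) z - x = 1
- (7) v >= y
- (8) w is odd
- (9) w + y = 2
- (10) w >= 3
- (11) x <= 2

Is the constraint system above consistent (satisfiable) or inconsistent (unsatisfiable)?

From constraints 2 and 10: x ≥ w and w ≥ 3, so x ≥ 3. From constraint 11: x ≤ 2. But 2 < 3, so no value of x works.

Unsatisfiable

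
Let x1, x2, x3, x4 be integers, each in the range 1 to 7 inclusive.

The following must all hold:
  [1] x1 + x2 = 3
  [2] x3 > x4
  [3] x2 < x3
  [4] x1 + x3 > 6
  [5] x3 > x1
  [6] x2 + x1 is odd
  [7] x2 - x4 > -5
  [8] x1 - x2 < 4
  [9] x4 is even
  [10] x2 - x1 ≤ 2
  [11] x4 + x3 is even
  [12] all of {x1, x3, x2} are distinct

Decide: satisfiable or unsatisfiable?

Satisfiable

Try x1 = 2, x2 = 1, x3 = 6, x4 = 4.
Check constraint 1: x1 + x2 = 3; constraint 4: x1 + x3 = 8; constraint 7: x2 - x4 = -3. The remaining constraints are straightforward to verify.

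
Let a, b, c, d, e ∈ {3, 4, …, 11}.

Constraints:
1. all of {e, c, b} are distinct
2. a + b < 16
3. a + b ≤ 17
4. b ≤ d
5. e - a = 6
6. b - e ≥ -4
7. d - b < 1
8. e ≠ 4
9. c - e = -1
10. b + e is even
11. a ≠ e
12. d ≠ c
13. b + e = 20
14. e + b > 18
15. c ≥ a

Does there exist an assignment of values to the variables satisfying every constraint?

Setting (a, b, c, d, e) = (5, 9, 10, 9, 11) satisfies everything: constraint 2: a + b = 14; constraint 3: a + b = 14; constraint 5: e - a = 6, and the others follow.

Satisfiable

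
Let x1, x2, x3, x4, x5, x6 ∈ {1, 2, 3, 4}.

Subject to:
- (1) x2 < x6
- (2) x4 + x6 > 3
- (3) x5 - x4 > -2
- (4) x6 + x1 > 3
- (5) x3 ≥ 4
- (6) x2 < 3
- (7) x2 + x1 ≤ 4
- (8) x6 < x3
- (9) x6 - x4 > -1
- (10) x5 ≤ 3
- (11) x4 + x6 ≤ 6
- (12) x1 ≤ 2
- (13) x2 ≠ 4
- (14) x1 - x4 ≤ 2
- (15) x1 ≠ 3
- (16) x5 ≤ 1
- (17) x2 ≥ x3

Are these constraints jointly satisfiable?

Unsatisfiable

From constraints 5 and 17: x2 ≥ x3 and x3 ≥ 4, so x2 ≥ 4. From constraint 6: x2 ≤ 2. But 2 < 4, so no value of x2 works.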